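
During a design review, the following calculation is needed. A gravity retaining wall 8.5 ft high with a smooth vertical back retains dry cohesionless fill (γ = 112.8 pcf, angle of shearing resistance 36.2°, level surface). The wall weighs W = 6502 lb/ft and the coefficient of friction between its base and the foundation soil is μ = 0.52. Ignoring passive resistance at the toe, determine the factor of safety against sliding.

K_a = tan²(45° − 36.2°/2) = 0.2574.
P_a = ½K_aγH² = 0.5×0.2574×112.8×8.5² = 1049 lb/ft, acting at H/3 = 2.833 ft above the base.
FS_sliding = μW / P_a = 0.52×6502 / 1049 = 3.224.

3.22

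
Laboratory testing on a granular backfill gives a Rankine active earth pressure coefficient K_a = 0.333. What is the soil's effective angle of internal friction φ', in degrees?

K_a = tan²(45° − φ/2) ⇒ 45° − φ/2 = arctan(√0.333) = 29.99°.
φ = 2(45° − 29.99°) = 30.02°.

30.0°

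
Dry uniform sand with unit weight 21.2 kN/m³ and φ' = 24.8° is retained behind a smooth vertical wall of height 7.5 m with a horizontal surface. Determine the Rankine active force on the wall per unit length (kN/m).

244 kN/m

K_a = tan²(45° − φ/2) = 0.4090.
P_a = ½ K_a γ H² = 0.5 × 0.4090 × 21.2 × 7.5² = 243.9 kN/m.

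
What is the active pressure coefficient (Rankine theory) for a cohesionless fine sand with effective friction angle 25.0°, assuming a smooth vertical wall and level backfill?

0.406

K_a = (1 − sin φ)/(1 + sin φ) = (1 − sin 25.0°)/(1 + sin 25.0°) = 0.4059.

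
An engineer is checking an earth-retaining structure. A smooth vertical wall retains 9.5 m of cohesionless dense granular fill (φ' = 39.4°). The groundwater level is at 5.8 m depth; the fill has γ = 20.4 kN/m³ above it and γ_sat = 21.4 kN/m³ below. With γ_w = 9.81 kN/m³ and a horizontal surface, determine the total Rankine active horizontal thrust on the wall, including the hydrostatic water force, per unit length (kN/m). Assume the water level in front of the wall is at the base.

259 kN/m

K_a = tan²(45° − φ/2) = 0.2234.
γ' = 21.4 − 9.81 = 11.59 kN/m³. Depth below WT = 3.7 m.
σ'_h at WT = K_a γ d_w = 26.44 kPa; at base = 26.44 + K_a γ' × 3.7 = 36.02 kPa.
P₁ (0–5.8 m) = ½×26.44×5.8 = 76.67. P₂ (5.8–9.5 m) = ½(26.44+36.02)×3.7 = 115.5.
P_w = ½ γ_w h₂² = 0.5×9.81×3.7² = 67.15. Total = 76.67+115.5+67.15 = 259.4 kN/m.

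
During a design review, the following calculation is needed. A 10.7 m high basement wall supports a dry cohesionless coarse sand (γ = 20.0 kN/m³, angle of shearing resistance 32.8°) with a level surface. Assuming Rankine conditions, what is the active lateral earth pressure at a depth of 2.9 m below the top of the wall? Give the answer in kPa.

K_a = (1 − sin φ)/(1 + sin φ) = 0.2973.
σ_h = K_a γ z = 0.2973 × 20.0 × 2.9 = 17.24 kPa.

17.2 kPa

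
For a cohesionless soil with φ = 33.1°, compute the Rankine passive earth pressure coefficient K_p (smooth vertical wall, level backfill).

3.41

K_p = (1 + sin φ)/(1 − sin φ) = tan²(45° + 33.1°/2) = 3.406.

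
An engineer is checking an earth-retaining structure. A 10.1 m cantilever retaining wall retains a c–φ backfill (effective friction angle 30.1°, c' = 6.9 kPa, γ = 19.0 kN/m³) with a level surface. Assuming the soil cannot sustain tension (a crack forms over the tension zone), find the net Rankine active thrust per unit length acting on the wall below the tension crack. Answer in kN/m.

246 kN/m

K_a = 0.3320; √K_a = 0.5762.
Tension-crack depth z_c = 2c/(γ√K_a) = 2×6.9/(19.0×0.5762) = 1.261 m.
σ_a at base = K_a γ H − 2c√K_a = 0.3320×19.0×10.1 − 2×6.9×0.5762 = 55.76 kPa.
P_a = ½ × 55.76 × (H − z_c) = 0.5×55.76×8.839 = 246.4 kN/m.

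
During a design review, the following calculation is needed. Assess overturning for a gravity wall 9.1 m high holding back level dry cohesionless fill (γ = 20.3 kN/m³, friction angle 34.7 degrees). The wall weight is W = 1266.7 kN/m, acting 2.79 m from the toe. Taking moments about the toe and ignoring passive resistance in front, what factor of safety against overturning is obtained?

K_a = tan²(45° − 34.7°/2) = 0.2745.
P_a = ½K_aγH² = 0.5×0.2745×20.3×9.1² = 230.7 kN/m, acting at H/3 = 3.033 m above the base.
Overturning moment M_o = P_a × H/3 = 230.7 × 3.033 = 699.8.
Resisting moment M_r = W × 2.79 = 1266.7 × 2.79 = 3534.
FS_overturning = M_r/M_o = 3534/699.8 = 5.050.

5.05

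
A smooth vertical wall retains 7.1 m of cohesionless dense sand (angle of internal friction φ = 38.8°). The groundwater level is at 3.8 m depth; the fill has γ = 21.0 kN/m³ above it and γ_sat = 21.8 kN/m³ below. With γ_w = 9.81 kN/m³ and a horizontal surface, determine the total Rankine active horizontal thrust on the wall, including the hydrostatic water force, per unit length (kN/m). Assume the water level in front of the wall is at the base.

164 kN/m

K_a = tan²(45° − φ/2) = 0.2296.
γ' = 21.8 − 9.81 = 11.99 kN/m³. Depth below WT = 3.3 m.
σ'_h at WT = K_a γ d_w = 18.32 kPa; at base = 18.32 + K_a γ' × 3.3 = 27.40 kPa.
P₁ (0–3.8 m) = ½×18.32×3.8 = 34.81. P₂ (3.8–7.1 m) = ½(18.32+27.40)×3.3 = 75.44.
P_w = ½ γ_w h₂² = 0.5×9.81×3.3² = 53.42. Total = 34.81+75.44+53.42 = 163.7 kN/m.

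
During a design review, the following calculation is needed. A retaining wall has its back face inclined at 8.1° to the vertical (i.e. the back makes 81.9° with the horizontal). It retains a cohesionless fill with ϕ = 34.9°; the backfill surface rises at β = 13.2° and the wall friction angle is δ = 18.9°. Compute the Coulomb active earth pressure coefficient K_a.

K_a = sin²(α+φ) / [sin²α · sin(α−δ) · (1 + √{sin(φ+δ)sin(φ−β) / (sin(α−δ)sin(α+β))})²].
With α = 81.9°, φ = 34.9°, δ = 18.9°, β = 13.2°: K_a = 0.3655.

0.366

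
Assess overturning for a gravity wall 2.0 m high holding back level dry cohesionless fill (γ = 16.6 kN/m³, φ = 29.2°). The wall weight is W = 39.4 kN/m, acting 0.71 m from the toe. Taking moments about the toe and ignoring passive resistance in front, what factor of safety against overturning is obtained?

3.67

K_a = tan²(45° − 29.2°/2) = 0.3442.
P_a = ½K_aγH² = 0.5×0.3442×16.6×2.0² = 11.43 kN/m, acting at H/3 = 0.6667 m above the base.
Overturning moment M_o = P_a × H/3 = 11.43 × 0.6667 = 7.619.
Resisting moment M_r = W × 0.71 = 39.4 × 0.71 = 27.97.
FS_overturning = M_r/M_o = 27.97/7.619 = 3.672.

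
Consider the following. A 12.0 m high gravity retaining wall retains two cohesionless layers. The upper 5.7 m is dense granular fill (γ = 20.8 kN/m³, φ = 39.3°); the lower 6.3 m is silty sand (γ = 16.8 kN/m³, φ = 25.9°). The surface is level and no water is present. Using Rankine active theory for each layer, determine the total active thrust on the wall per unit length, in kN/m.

499 kN/m

K_a1 = tan²(45°−39.3°/2) = 0.2245; K_a2 = tan²(45°−25.9°/2) = 0.3920.
Layer 1: σ at base = K_a1 γ₁ h₁ = 26.61 kPa; P₁ = ½×26.61×5.7 = 75.84.
Layer 2: σ_v at top = γ₁h₁ = 118.6; σ_h top = K_a2×118.6 = 46.47; σ_h base = K_a2×(118.6+16.8×6.3) = 87.96.
P₂ = ½(46.47+87.96)×6.3 = 423.5. Total P_a = 75.84+423.5 = 499.3 kN/m.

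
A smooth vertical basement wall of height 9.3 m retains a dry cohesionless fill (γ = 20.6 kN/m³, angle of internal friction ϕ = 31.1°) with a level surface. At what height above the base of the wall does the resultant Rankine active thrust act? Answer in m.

3.10 m

K_a = 0.3188.
The pressure distribution is triangular, so the resultant acts at H/3 above the base = 9.3/3 = 3.100 m.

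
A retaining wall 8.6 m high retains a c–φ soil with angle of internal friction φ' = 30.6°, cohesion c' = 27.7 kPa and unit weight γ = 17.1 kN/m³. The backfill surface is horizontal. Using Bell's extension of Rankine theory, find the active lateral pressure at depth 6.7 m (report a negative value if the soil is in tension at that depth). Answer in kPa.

K_a = (1 − sin φ)/(1 + sin φ) = 0.3253.
σ_a = K_a γ z − 2c√K_a = 0.3253×17.1×6.7 − 2×27.7×0.5704 = 5.675 kPa.

5.68 kPa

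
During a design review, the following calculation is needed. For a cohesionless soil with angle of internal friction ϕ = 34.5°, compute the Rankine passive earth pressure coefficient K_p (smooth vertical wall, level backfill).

3.61

K_p = (1 + sin φ)/(1 − sin φ) = tan²(45° + 34.5°/2) = 3.613.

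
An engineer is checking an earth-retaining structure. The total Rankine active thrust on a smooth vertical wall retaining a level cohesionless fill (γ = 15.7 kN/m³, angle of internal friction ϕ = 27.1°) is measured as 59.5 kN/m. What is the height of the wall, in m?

K_a = 0.3741. P_a = ½ K_a γ H² ⇒ H = √(2P_a/(K_a γ)).
H = √(2×59.5/(0.3741×15.7)) = 4.501 m.

4.50 m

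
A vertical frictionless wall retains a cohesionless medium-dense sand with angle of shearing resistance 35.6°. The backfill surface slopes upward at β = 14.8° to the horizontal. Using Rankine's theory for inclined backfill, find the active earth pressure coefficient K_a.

0.288

K_a = cos β · (cos β − √(cos²β − cos²φ)) / (cos β + √(cos²β − cos²φ)).
cos β = 0.9668, cos φ = 0.8131, √(cos²β − cos²φ) = 0.5231.
K_a = 0.9668 × (0.9668 − 0.5231)/(0.9668 + 0.5231) = 0.2880.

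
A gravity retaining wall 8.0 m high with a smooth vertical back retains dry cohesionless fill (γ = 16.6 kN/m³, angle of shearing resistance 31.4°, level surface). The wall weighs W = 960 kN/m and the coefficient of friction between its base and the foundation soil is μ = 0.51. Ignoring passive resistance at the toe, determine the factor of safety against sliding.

2.93

K_a = tan²(45° − 31.4°/2) = 0.3149.
P_a = ½K_aγH² = 0.5×0.3149×16.6×8.0² = 167.3 kN/m, acting at H/3 = 2.667 m above the base.
FS_sliding = μW / P_a = 0.51×960 / 167.3 = 2.927.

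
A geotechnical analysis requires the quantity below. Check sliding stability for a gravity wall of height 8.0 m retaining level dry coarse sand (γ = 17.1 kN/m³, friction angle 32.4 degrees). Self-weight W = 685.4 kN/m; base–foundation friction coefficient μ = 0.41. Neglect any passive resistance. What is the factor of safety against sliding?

1.70

K_a = tan²(45° − 32.4°/2) = 0.3022.
P_a = ½K_aγH² = 0.5×0.3022×17.1×8.0² = 165.4 kN/m, acting at H/3 = 2.667 m above the base.
FS_sliding = μW / P_a = 0.41×685.4 / 165.4 = 1.699.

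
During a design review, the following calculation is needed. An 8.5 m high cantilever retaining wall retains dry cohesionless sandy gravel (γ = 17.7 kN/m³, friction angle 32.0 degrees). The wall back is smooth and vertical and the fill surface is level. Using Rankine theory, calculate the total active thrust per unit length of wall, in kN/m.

K_a = tan²(45° − φ/2) = 0.3073.
P_a = ½ K_a γ H² = 0.5 × 0.3073 × 17.7 × 8.5² = 196.5 kN/m.

196 kN/m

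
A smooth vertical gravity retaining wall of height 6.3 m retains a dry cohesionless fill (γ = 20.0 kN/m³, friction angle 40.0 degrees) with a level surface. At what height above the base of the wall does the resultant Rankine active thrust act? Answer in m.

K_a = 0.2174.
The pressure distribution is triangular, so the resultant acts at H/3 above the base = 6.3/3 = 2.100 m.

2.10 m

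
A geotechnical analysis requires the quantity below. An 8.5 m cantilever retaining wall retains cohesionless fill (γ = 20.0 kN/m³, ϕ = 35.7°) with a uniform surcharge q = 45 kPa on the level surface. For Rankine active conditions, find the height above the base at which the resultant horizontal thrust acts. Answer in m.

K_a = 0.2630.
Triangular part P₁ = ½K_aγH² = 190.0 at H/3 = 2.833 m; rectangular part P₂ = K_a q H = 100.6 at H/2 = 4.250 m.
ȳ = (P₁·2.833 + P₂·4.250)/(P₁+P₂) = 3.324 m.

3.32 m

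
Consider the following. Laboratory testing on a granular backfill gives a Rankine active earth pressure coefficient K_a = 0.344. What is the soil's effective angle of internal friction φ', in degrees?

K_a = tan²(45° − φ/2) ⇒ 45° − φ/2 = arctan(√0.344) = 30.39°.
φ = 2(45° − 30.39°) = 29.22°.

29.2°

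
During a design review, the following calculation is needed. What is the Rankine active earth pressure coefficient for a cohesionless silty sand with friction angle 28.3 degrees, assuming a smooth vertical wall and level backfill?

0.357

K_a = (1 − sin φ)/(1 + sin φ) = (1 − sin 28.3°)/(1 + sin 28.3°) = 0.3568.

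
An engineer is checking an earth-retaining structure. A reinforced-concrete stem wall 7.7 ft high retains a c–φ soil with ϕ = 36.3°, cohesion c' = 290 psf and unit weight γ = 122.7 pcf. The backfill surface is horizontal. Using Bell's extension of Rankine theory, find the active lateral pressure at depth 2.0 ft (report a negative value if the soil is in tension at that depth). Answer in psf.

-231 psf

K_a = (1 − sin φ)/(1 + sin φ) = 0.2563.
σ_a = K_a γ z − 2c√K_a = 0.2563×122.7×2.0 − 2×290×0.5062 = -230.7 psf.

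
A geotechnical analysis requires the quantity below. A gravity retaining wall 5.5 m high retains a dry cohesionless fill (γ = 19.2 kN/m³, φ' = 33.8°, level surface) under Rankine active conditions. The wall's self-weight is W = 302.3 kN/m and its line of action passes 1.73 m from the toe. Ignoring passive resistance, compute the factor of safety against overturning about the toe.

K_a = tan²(45° − 33.8°/2) = 0.2851.
P_a = ½K_aγH² = 0.5×0.2851×19.2×5.5² = 82.79 kN/m, acting at H/3 = 1.833 m above the base.
Overturning moment M_o = P_a × H/3 = 82.79 × 1.833 = 151.8.
Resisting moment M_r = W × 1.73 = 302.3 × 1.73 = 523.0.
FS_overturning = M_r/M_o = 523.0/151.8 = 3.445.

3.45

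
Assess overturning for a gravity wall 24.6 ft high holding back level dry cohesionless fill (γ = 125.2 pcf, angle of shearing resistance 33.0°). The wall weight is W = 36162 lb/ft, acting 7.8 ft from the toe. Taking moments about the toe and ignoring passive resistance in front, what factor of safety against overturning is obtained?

K_a = tan²(45° − 33.0°/2) = 0.2948.
P_a = ½K_aγH² = 0.5×0.2948×125.2×24.6² = 11170 lb/ft, acting at H/3 = 8.200 ft above the base.
Overturning moment M_o = P_a × H/3 = 11170 × 8.200 = 91580.
Resisting moment M_r = W × 7.8 = 36162 × 7.8 = 282100.
FS_overturning = M_r/M_o = 282100/91580 = 3.080.

3.08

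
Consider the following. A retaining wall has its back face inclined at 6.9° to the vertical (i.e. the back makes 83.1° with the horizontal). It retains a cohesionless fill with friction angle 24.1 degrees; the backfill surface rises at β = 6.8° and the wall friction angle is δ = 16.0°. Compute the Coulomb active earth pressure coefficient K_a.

0.474

K_a = sin²(α+φ) / [sin²α · sin(α−δ) · (1 + √{sin(φ+δ)sin(φ−β) / (sin(α−δ)sin(α+β))})²].
With α = 83.1°, φ = 24.1°, δ = 16.0°, β = 6.8°: K_a = 0.4741.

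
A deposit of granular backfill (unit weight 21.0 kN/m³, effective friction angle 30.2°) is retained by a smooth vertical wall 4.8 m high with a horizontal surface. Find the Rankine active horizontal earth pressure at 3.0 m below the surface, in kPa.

K_a = (1 − sin φ)/(1 + sin φ) = 0.3307.
σ_h = K_a γ z = 0.3307 × 21.0 × 3.0 = 20.83 kPa.

20.8 kPa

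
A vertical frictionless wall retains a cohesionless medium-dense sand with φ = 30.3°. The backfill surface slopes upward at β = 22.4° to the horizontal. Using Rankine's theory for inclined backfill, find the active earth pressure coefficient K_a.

0.437

K_a = cos β · (cos β − √(cos²β − cos²φ)) / (cos β + √(cos²β − cos²φ)).
cos β = 0.9245, cos φ = 0.8634, √(cos²β − cos²φ) = 0.3307.
K_a = 0.9245 × (0.9245 − 0.3307)/(0.9245 + 0.3307) = 0.4374.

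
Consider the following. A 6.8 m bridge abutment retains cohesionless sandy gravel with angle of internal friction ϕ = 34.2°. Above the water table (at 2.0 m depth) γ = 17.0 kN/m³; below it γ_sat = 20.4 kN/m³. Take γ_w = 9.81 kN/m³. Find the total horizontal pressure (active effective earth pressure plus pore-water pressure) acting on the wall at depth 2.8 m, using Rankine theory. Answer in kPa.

K_a = (1 − sin φ)/(1 + sin φ) = 0.2803.
γ' = 20.4 − 9.81 = 10.59 kN/m³.
Effective vertical stress at 2.8 m: σ'_v = 17.0×2.0 + 10.59×0.800 = 42.47 kPa.
σ'_h = K_a σ'_v = 0.2803 × 42.47 = 11.91 kPa; u = γ_w × 0.800 = 7.848 kPa.
Total σ_h = 11.91 + 7.848 = 19.75 kPa.

19.8 kPa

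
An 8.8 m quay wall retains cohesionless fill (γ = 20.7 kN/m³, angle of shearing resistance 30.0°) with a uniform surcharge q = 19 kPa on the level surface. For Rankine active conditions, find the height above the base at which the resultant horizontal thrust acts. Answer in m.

K_a = 0.3333.
Triangular part P₁ = ½K_aγH² = 267.2 at H/3 = 2.933 m; rectangular part P₂ = K_a q H = 55.73 at H/2 = 4.400 m.
ȳ = (P₁·2.933 + P₂·4.400)/(P₁+P₂) = 3.186 m.

3.19 m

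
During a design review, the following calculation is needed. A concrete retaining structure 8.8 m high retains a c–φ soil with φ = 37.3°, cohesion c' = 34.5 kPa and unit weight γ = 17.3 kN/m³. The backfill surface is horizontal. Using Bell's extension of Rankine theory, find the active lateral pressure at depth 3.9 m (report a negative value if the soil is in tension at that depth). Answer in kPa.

K_a = (1 − sin φ)/(1 + sin φ) = 0.2453.
σ_a = K_a γ z − 2c√K_a = 0.2453×17.3×3.9 − 2×34.5×0.4953 = -17.62 kPa.

-17.6 kPa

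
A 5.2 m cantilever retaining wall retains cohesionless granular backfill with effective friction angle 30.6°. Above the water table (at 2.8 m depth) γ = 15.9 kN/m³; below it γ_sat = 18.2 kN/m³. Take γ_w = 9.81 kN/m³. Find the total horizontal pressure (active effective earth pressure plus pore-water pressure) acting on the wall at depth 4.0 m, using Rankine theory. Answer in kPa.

K_a = (1 − sin φ)/(1 + sin φ) = 0.3253.
γ' = 18.2 − 9.81 = 8.390 kN/m³.
Effective vertical stress at 4.0 m: σ'_v = 15.9×2.8 + 8.390×1.20 = 54.59 kPa.
σ'_h = K_a σ'_v = 0.3253 × 54.59 = 17.76 kPa; u = γ_w × 1.20 = 11.77 kPa.
Total σ_h = 17.76 + 11.77 = 29.53 kPa.

29.5 kPa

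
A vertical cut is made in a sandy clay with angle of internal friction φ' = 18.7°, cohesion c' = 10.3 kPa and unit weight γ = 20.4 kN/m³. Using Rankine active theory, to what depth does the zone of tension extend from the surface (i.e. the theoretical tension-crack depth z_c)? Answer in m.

1.41 m

K_a = tan²(45° − 18.7°/2) = 0.5144; √K_a = 0.7173.
The active pressure is zero where K_a γ z = 2c√K_a, so z_c = 2c/(γ√K_a) = 2×10.3/(20.4×0.7173) = 1.408 m.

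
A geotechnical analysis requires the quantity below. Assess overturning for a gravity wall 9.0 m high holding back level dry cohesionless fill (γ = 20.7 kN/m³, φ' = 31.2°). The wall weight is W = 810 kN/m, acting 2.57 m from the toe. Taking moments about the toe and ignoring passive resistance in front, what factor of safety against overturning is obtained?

K_a = tan²(45° − 31.2°/2) = 0.3175.
P_a = ½K_aγH² = 0.5×0.3175×20.7×9.0² = 266.2 kN/m, acting at H/3 = 3.000 m above the base.
Overturning moment M_o = P_a × H/3 = 266.2 × 3.000 = 798.5.
Resisting moment M_r = W × 2.57 = 810 × 2.57 = 2082.
FS_overturning = M_r/M_o = 2082/798.5 = 2.607.

2.61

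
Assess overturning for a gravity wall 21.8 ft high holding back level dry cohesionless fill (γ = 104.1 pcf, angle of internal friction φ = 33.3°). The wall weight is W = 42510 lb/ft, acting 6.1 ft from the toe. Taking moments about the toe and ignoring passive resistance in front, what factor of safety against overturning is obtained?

K_a = tan²(45° − 33.3°/2) = 0.2911.
P_a = ½K_aγH² = 0.5×0.2911×104.1×21.8² = 7202 lb/ft, acting at H/3 = 7.267 ft above the base.
Overturning moment M_o = P_a × H/3 = 7202 × 7.267 = 52330.
Resisting moment M_r = W × 6.1 = 42510 × 6.1 = 259300.
FS_overturning = M_r/M_o = 259300/52330 = 4.955.

4.96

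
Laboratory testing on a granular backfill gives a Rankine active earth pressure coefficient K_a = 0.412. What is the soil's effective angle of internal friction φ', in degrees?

24.6°

K_a = tan²(45° − φ/2) ⇒ 45° − φ/2 = arctan(√0.412) = 32.70°.
φ = 2(45° − 32.70°) = 24.61°.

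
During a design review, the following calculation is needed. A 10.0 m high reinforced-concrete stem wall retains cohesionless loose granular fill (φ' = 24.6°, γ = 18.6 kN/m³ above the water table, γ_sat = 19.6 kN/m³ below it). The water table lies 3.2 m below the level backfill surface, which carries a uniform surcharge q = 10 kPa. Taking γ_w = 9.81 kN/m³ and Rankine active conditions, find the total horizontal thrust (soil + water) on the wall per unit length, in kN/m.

567 kN/m

K_a = tan²(45° − φ/2) = 0.4121.
γ' = 19.6 − 9.81 = 9.790 kN/m³. h₂ = H − d_w = 6.8 m.
σ'_h: at surface K_a·q = 4.121; at WT K_a(q+γd_w) = 28.65; at base K_a(q+γd_w+γ'h₂) = 56.09 kPa.
P₁ = ½(4.121+28.65)×3.2 = 52.44; P₂ = ½(28.65+56.09)×6.8 = 288.1; P_w = ½γ_w h₂² = 226.8.
Total = 52.44+288.1+226.8 = 567.4 kN/m.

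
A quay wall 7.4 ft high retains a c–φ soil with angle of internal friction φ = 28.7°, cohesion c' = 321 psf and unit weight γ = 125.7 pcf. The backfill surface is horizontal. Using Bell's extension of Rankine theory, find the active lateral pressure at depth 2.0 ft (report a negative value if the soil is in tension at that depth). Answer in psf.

-292 psf

K_a = (1 − sin φ)/(1 + sin φ) = 0.3511.
σ_a = K_a γ z − 2c√K_a = 0.3511×125.7×2.0 − 2×321×0.5926 = -292.2 psf.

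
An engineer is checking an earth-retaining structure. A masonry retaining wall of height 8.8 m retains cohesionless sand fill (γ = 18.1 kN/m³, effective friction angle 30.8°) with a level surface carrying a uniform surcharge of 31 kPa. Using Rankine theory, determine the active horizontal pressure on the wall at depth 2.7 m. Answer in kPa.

K_a = (1 − sin φ)/(1 + sin φ) = 0.3227.
σ_v = γz + q = 18.1 × 2.7 + 31 = 79.87 kPa.
σ_h = K_a σ_v = 0.3227 × 79.87 = 25.78 kPa.

25.8 kPa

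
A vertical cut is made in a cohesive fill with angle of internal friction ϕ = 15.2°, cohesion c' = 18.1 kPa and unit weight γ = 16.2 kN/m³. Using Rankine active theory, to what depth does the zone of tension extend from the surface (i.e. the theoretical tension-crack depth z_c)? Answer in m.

2.92 m

K_a = tan²(45° − 15.2°/2) = 0.5845; √K_a = 0.7646.
The active pressure is zero where K_a γ z = 2c√K_a, so z_c = 2c/(γ√K_a) = 2×18.1/(16.2×0.7646) = 2.923 m.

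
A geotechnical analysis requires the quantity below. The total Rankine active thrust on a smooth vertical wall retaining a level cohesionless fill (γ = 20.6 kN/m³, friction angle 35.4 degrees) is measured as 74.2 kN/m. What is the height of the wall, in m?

K_a = 0.2664. P_a = ½ K_a γ H² ⇒ H = √(2P_a/(K_a γ)).
H = √(2×74.2/(0.2664×20.6)) = 5.200 m.

5.20 m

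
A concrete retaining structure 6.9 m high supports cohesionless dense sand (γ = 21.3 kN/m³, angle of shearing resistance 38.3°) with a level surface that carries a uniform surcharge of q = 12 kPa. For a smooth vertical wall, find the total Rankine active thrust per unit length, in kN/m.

K_a = tan²(45° − φ/2) = 0.2347.
Soil triangle: ½ K_a γ H² = 0.5×0.2347×21.3×6.9² = 119.0 kN/m.
Surcharge rectangle: K_a q H = 0.2347×12×6.9 = 19.44 kN/m.
Total = 119.0 + 19.44 = 138.5 kN/m.

138 kN/m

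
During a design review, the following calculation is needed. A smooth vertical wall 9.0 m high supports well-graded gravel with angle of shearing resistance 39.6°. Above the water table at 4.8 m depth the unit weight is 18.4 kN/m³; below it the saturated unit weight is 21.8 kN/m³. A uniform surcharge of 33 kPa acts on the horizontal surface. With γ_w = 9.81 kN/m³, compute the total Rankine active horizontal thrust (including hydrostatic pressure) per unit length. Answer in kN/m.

305 kN/m

K_a = tan²(45° − φ/2) = 0.2214.
γ' = 21.8 − 9.81 = 11.99 kN/m³. h₂ = H − d_w = 4.2 m.
σ'_h: at surface K_a·q = 7.307; at WT K_a(q+γd_w) = 26.86; at base K_a(q+γd_w+γ'h₂) = 38.01 kPa.
P₁ = ½(7.307+26.86)×4.8 = 82.01; P₂ = ½(26.86+38.01)×4.2 = 136.2; P_w = ½γ_w h₂² = 86.52.
Total = 82.01+136.2+86.52 = 304.8 kN/m.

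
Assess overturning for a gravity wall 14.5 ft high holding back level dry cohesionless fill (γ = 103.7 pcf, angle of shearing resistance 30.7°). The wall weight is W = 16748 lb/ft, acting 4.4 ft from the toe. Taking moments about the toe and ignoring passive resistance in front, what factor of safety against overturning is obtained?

4.32

K_a = tan²(45° − 30.7°/2) = 0.3240.
P_a = ½K_aγH² = 0.5×0.3240×103.7×14.5² = 3532 lb/ft, acting at H/3 = 4.833 ft above the base.
Overturning moment M_o = P_a × H/3 = 3532 × 4.833 = 17070.
Resisting moment M_r = W × 4.4 = 16748 × 4.4 = 73690.
FS_overturning = M_r/M_o = 73690/17070 = 4.316.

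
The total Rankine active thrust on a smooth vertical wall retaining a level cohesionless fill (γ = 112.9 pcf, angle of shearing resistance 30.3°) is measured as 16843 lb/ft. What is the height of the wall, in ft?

K_a = 0.3293. P_a = ½ K_a γ H² ⇒ H = √(2P_a/(K_a γ)).
H = √(2×16843/(0.3293×112.9)) = 30.10 ft.

30.1 ft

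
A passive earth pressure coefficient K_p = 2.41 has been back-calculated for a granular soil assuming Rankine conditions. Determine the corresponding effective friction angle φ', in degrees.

K_p = (1+sin φ)/(1−sin φ) ⇒ sin φ = (K_p − 1)/(K_p + 1) = 0.4135.
φ = arcsin(0.4135) = 24.42°.

24.4°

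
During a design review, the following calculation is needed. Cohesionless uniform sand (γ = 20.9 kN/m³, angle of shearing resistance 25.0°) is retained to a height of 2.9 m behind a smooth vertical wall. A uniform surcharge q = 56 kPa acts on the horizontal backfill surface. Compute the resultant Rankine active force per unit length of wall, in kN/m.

102 kN/m

K_a = tan²(45° − φ/2) = 0.4059.
Soil triangle: ½ K_a γ H² = 0.5×0.4059×20.9×2.9² = 35.67 kN/m.
Surcharge rectangle: K_a q H = 0.4059×56×2.9 = 65.91 kN/m.
Total = 35.67 + 65.91 = 101.6 kN/m.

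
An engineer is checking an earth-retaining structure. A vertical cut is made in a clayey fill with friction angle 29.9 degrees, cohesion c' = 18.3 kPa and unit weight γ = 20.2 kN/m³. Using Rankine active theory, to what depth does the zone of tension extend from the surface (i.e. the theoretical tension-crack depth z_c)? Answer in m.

K_a = tan²(45° − 29.9°/2) = 0.3347; √K_a = 0.5785.
The active pressure is zero where K_a γ z = 2c√K_a, so z_c = 2c/(γ√K_a) = 2×18.3/(20.2×0.5785) = 3.132 m.

3.13 m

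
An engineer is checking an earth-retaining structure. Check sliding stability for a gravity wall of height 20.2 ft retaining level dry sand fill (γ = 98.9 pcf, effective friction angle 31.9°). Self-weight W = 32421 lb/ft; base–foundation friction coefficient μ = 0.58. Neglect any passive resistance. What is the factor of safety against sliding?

3.02

K_a = tan²(45° − 31.9°/2) = 0.3085.
P_a = ½K_aγH² = 0.5×0.3085×98.9×20.2² = 6225 lb/ft, acting at H/3 = 6.733 ft above the base.
FS_sliding = μW / P_a = 0.58×32421 / 6225 = 3.021.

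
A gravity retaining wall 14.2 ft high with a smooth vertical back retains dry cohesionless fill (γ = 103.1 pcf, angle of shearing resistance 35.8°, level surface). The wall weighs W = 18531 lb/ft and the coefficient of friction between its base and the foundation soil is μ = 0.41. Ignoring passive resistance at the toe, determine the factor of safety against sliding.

K_a = tan²(45° − 35.8°/2) = 0.2619.
P_a = ½K_aγH² = 0.5×0.2619×103.1×14.2² = 2722 lb/ft, acting at H/3 = 4.733 ft above the base.
FS_sliding = μW / P_a = 0.41×18531 / 2722 = 2.791.

2.79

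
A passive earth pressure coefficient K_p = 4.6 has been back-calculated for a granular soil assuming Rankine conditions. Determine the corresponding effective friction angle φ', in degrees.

K_p = (1+sin φ)/(1−sin φ) ⇒ sin φ = (K_p − 1)/(K_p + 1) = 0.6429.
φ = arcsin(0.6429) = 40.01°.

40.0°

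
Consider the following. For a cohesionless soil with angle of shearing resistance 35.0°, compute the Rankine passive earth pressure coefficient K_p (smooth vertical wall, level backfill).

3.69

K_p = (1 + sin φ)/(1 − sin φ) = tan²(45° + 35.0°/2) = 3.690.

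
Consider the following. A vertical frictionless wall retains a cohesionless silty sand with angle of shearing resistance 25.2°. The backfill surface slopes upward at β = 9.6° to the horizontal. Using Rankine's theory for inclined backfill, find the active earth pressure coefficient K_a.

0.425

K_a = cos β · (cos β − √(cos²β − cos²φ)) / (cos β + √(cos²β − cos²φ)).
cos β = 0.9860, cos φ = 0.9048, √(cos²β − cos²φ) = 0.3918.
K_a = 0.9860 × (0.9860 − 0.3918)/(0.9860 + 0.3918) = 0.4253.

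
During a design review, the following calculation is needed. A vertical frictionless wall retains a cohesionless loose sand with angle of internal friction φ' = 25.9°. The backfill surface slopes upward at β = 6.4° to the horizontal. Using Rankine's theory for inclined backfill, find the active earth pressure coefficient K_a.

K_a = cos β · (cos β − √(cos²β − cos²φ)) / (cos β + √(cos²β − cos²φ)).
cos β = 0.9938, cos φ = 0.8996, √(cos²β − cos²φ) = 0.4223.
K_a = 0.9938 × (0.9938 − 0.4223)/(0.9938 + 0.4223) = 0.4010.

0.401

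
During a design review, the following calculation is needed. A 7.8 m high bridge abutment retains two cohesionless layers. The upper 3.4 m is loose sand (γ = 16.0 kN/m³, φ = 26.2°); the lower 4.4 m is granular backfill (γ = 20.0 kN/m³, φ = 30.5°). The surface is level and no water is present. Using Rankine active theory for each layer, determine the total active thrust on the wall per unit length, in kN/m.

K_a1 = tan²(45°−26.2°/2) = 0.3874; K_a2 = tan²(45°−30.5°/2) = 0.3267.
Layer 1: σ at base = K_a1 γ₁ h₁ = 21.08 kPa; P₁ = ½×21.08×3.4 = 35.83.
Layer 2: σ_v at top = γ₁h₁ = 54.40; σ_h top = K_a2×54.40 = 17.77; σ_h base = K_a2×(54.40+20.0×4.4) = 46.52.
P₂ = ½(17.77+46.52)×4.4 = 141.4. Total P_a = 35.83+141.4 = 177.3 kN/m.

177 kN/m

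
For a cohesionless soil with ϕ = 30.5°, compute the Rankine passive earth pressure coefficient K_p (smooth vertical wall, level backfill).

3.06

K_p = (1 + sin φ)/(1 − sin φ) = tan²(45° + 30.5°/2) = 3.061.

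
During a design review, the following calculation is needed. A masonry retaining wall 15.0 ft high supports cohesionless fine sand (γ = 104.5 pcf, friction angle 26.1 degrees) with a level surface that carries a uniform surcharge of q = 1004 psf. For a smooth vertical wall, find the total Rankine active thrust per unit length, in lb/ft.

K_a = tan²(45° − φ/2) = 0.3889.
Soil triangle: ½ K_a γ H² = 0.5×0.3889×104.5×15.0² = 4573 lb/ft.
Surcharge rectangle: K_a q H = 0.3889×1004×15.0 = 5858 lb/ft.
Total = 4573 + 5858 = 10430 lb/ft.

10400 lb/ft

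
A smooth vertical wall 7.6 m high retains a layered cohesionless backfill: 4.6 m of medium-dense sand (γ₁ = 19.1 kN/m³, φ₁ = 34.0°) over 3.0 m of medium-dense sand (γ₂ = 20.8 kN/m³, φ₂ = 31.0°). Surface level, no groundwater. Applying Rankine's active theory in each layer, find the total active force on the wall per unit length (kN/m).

K_a1 = tan²(45°−34.0°/2) = 0.2827; K_a2 = tan²(45°−31.0°/2) = 0.3201.
Layer 1: σ at base = K_a1 γ₁ h₁ = 24.84 kPa; P₁ = ½×24.84×4.6 = 57.13.
Layer 2: σ_v at top = γ₁h₁ = 87.86; σ_h top = K_a2×87.86 = 28.12; σ_h base = K_a2×(87.86+20.8×3.0) = 48.10.
P₂ = ½(28.12+48.10)×3.0 = 114.3. Total P_a = 57.13+114.3 = 171.5 kN/m.

171 kN/m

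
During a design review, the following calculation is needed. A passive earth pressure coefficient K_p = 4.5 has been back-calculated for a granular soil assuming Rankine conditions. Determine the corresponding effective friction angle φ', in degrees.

K_p = (1+sin φ)/(1−sin φ) ⇒ sin φ = (K_p − 1)/(K_p + 1) = 0.6364.
φ = arcsin(0.6364) = 39.52°.

39.5°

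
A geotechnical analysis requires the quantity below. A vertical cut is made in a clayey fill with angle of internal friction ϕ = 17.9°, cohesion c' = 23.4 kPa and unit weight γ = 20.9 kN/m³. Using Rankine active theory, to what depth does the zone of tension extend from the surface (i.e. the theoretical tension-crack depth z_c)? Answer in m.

K_a = tan²(45° − 17.9°/2) = 0.5298; √K_a = 0.7279.
The active pressure is zero where K_a γ z = 2c√K_a, so z_c = 2c/(γ√K_a) = 2×23.4/(20.9×0.7279) = 3.076 m.

3.08 m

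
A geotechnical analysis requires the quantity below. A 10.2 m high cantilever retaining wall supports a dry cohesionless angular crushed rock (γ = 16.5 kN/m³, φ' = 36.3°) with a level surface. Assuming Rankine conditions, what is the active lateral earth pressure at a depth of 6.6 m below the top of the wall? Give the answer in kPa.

27.9 kPa

K_a = (1 − sin φ)/(1 + sin φ) = 0.2563.
σ_h = K_a γ z = 0.2563 × 16.5 × 6.6 = 27.91 kPa.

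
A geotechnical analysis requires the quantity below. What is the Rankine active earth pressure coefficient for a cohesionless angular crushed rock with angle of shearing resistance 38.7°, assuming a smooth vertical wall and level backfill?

K_a = tan²(45° − φ/2) = tan²(25.65°) = 0.2306.

0.231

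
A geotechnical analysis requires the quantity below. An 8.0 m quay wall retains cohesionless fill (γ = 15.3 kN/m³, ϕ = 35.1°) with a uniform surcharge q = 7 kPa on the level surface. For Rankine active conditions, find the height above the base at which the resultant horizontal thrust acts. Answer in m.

2.80 m

K_a = 0.2698.
Triangular part P₁ = ½K_aγH² = 132.1 at H/3 = 2.667 m; rectangular part P₂ = K_a q H = 15.11 at H/2 = 4.000 m.
ȳ = (P₁·2.667 + P₂·4.000)/(P₁+P₂) = 2.804 m.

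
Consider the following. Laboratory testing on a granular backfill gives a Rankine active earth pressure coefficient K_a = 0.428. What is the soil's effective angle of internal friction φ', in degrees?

K_a = tan²(45° − φ/2) ⇒ 45° − φ/2 = arctan(√0.428) = 33.19°.
φ = 2(45° − 33.19°) = 23.61°.

23.6°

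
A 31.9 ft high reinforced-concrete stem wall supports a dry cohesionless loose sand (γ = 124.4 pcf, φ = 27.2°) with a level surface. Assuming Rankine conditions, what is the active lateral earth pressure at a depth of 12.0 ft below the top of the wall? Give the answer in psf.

556 psf

K_a = (1 − sin φ)/(1 + sin φ) = 0.3726.
σ_h = K_a γ z = 0.3726 × 124.4 × 12.0 = 556.2 psf.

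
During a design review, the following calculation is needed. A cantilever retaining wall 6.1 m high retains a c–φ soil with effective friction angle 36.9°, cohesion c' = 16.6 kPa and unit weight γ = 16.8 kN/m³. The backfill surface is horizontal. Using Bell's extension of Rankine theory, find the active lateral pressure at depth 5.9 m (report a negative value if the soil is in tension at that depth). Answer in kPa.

8.16 kPa

K_a = (1 − sin φ)/(1 + sin φ) = 0.2497.
σ_a = K_a γ z − 2c√K_a = 0.2497×16.8×5.9 − 2×16.6×0.4997 = 8.158 kPa.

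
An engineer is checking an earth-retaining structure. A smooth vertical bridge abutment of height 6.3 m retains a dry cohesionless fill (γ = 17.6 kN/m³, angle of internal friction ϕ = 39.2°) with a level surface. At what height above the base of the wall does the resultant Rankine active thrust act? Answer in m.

2.10 m

K_a = 0.2255.
The pressure distribution is triangular, so the resultant acts at H/3 above the base = 6.3/3 = 2.100 m.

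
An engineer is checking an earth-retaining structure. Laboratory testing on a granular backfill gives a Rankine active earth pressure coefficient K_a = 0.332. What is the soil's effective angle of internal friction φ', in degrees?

K_a = tan²(45° − φ/2) ⇒ 45° − φ/2 = arctan(√0.332) = 29.95°.
φ = 2(45° − 29.95°) = 30.10°.

30.1°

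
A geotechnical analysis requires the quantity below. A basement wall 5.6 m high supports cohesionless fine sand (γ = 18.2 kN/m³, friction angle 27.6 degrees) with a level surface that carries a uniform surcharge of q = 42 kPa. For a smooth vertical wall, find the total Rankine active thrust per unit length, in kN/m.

K_a = tan²(45° − φ/2) = 0.3668.
Soil triangle: ½ K_a γ H² = 0.5×0.3668×18.2×5.6² = 104.7 kN/m.
Surcharge rectangle: K_a q H = 0.3668×42×5.6 = 86.27 kN/m.
Total = 104.7 + 86.27 = 190.9 kN/m.

191 kN/m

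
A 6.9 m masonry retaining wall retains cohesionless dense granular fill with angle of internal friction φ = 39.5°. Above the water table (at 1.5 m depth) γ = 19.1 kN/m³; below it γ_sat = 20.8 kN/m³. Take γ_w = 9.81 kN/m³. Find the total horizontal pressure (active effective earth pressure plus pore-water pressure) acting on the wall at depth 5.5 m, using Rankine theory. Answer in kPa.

55.4 kPa

K_a = (1 − sin φ)/(1 + sin φ) = 0.2224.
γ' = 20.8 − 9.81 = 10.99 kN/m³.
Effective vertical stress at 5.5 m: σ'_v = 19.1×1.5 + 10.99×4.00 = 72.61 kPa.
σ'_h = K_a σ'_v = 0.2224 × 72.61 = 16.15 kPa; u = γ_w × 4.00 = 39.24 kPa.
Total σ_h = 16.15 + 39.24 = 55.39 kPa.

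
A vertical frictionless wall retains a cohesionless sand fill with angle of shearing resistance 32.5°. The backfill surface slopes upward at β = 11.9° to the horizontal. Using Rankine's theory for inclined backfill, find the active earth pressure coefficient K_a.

0.320

K_a = cos β · (cos β − √(cos²β − cos²φ)) / (cos β + √(cos²β − cos²φ)).
cos β = 0.9785, cos φ = 0.8434, √(cos²β − cos²φ) = 0.4962.
K_a = 0.9785 × (0.9785 − 0.4962)/(0.9785 + 0.4962) = 0.3201.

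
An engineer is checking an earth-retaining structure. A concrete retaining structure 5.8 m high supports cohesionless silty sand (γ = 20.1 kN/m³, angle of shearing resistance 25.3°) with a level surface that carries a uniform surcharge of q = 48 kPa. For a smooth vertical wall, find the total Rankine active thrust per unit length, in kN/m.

247 kN/m

K_a = tan²(45° − φ/2) = 0.4012.
Soil triangle: ½ K_a γ H² = 0.5×0.4012×20.1×5.8² = 135.6 kN/m.
Surcharge rectangle: K_a q H = 0.4012×48×5.8 = 111.7 kN/m.
Total = 135.6 + 111.7 = 247.3 kN/m.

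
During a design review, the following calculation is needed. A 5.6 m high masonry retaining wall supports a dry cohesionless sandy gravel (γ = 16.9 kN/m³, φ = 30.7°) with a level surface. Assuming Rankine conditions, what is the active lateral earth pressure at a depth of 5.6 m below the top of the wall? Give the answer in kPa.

K_a = (1 − sin φ)/(1 + sin φ) = 0.3240.
σ_h = K_a γ z = 0.3240 × 16.9 × 5.6 = 30.67 kPa.

30.7 kPa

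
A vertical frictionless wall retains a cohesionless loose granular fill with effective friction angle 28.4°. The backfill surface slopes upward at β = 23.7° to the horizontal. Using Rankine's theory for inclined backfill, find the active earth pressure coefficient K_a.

0.518

K_a = cos β · (cos β − √(cos²β − cos²φ)) / (cos β + √(cos²β − cos²φ)).
cos β = 0.9157, cos φ = 0.8796, √(cos²β − cos²φ) = 0.2543.
K_a = 0.9157 × (0.9157 − 0.2543)/(0.9157 + 0.2543) = 0.5176.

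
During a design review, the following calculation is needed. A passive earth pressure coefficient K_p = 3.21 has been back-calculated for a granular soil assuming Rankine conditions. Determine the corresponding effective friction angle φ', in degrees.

31.7°

K_p = (1+sin φ)/(1−sin φ) ⇒ sin φ = (K_p − 1)/(K_p + 1) = 0.5249.
φ = arcsin(0.5249) = 31.66°.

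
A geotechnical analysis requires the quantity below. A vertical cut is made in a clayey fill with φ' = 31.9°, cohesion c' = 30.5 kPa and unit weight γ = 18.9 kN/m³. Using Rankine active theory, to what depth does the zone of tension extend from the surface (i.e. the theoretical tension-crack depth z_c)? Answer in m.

5.81 m

K_a = tan²(45° − 31.9°/2) = 0.3085; √K_a = 0.5555.
The active pressure is zero where K_a γ z = 2c√K_a, so z_c = 2c/(γ√K_a) = 2×30.5/(18.9×0.5555) = 5.811 m.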